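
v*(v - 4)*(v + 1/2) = v^3 - 7*v^2/2 - 2*v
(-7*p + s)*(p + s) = -7*p^2 - 6*p*s + s^2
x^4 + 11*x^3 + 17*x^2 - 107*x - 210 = (x - 3)*(x + 2)*(x + 5)*(x + 7)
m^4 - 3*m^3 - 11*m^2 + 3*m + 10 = (m - 5)*(m - 1)*(m + 1)*(m + 2)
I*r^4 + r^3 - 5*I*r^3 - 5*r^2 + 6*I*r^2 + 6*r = r*(r - 3)*(r - 2)*(I*r + 1)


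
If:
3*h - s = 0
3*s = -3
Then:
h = -1/3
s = -1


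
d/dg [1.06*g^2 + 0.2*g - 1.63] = 2.12*g + 0.2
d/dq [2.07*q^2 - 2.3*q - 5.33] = 4.14*q - 2.3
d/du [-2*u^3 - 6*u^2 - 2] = 6*u*(-u - 2)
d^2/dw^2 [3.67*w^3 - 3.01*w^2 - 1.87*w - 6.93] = 22.02*w - 6.02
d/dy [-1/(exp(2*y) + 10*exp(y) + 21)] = 2*(exp(y) + 5)*exp(y)/(exp(2*y) + 10*exp(y) + 21)^2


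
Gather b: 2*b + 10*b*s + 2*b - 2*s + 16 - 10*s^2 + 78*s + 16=b*(10*s + 4) - 10*s^2 + 76*s + 32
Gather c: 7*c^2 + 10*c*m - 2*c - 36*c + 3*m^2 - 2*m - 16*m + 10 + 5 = 7*c^2 + c*(10*m - 38) + 3*m^2 - 18*m + 15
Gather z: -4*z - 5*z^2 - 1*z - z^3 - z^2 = -z^3 - 6*z^2 - 5*z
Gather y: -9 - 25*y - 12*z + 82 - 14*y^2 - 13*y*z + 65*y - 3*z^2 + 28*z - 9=-14*y^2 + y*(40 - 13*z) - 3*z^2 + 16*z + 64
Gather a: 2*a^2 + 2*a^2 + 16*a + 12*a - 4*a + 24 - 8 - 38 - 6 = 4*a^2 + 24*a - 28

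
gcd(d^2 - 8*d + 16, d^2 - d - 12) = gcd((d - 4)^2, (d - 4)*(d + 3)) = d - 4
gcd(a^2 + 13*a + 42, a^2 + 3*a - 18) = a + 6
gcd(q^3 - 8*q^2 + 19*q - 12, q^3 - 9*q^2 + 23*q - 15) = q^2 - 4*q + 3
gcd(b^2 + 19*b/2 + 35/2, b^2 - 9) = 1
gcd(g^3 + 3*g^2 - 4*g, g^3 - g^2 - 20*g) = g^2 + 4*g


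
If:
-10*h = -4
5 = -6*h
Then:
No Solution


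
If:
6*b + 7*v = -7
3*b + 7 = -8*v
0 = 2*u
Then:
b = -7/27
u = 0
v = -7/9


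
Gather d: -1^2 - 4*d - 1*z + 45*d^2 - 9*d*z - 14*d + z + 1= 45*d^2 + d*(-9*z - 18)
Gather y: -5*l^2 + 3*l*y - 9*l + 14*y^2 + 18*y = -5*l^2 - 9*l + 14*y^2 + y*(3*l + 18)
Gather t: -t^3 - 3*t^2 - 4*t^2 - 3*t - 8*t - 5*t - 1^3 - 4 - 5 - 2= -t^3 - 7*t^2 - 16*t - 12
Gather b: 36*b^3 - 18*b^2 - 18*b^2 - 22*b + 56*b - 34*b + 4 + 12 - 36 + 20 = 36*b^3 - 36*b^2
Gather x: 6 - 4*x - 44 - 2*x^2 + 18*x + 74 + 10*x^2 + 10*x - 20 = 8*x^2 + 24*x + 16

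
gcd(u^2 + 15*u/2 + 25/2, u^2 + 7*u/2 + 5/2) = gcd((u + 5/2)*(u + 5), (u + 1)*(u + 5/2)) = u + 5/2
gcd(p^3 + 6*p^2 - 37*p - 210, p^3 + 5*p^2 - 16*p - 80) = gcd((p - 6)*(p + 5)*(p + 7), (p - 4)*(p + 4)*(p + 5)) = p + 5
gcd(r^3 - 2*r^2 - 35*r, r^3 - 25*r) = r^2 + 5*r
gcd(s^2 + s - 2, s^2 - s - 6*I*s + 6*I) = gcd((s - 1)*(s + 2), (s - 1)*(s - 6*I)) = s - 1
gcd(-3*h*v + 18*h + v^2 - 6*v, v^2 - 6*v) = v - 6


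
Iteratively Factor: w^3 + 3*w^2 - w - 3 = (w + 1)*(w^2 + 2*w - 3) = (w + 1)*(w + 3)*(w - 1)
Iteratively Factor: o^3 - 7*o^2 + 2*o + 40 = (o - 4)*(o^2 - 3*o - 10) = (o - 4)*(o + 2)*(o - 5)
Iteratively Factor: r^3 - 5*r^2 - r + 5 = (r + 1)*(r^2 - 6*r + 5) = (r - 5)*(r + 1)*(r - 1)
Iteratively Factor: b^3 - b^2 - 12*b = (b - 4)*(b^2 + 3*b) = (b - 4)*(b + 3)*(b)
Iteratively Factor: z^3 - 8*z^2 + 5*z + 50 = (z - 5)*(z^2 - 3*z - 10) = (z - 5)^2*(z + 2)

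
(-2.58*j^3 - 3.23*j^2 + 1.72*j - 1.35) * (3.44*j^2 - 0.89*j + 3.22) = -8.8752*j^5 - 8.815*j^4 + 0.483899999999998*j^3 - 16.5754*j^2 + 6.7399*j - 4.347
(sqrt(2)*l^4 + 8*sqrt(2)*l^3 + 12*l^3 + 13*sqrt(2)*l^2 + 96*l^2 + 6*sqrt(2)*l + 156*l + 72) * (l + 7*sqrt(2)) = sqrt(2)*l^5 + 8*sqrt(2)*l^4 + 26*l^4 + 97*sqrt(2)*l^3 + 208*l^3 + 338*l^2 + 678*sqrt(2)*l^2 + 156*l + 1092*sqrt(2)*l + 504*sqrt(2)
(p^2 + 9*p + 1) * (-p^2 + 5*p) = -p^4 - 4*p^3 + 44*p^2 + 5*p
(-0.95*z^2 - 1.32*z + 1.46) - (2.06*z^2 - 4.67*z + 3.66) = -3.01*z^2 + 3.35*z - 2.2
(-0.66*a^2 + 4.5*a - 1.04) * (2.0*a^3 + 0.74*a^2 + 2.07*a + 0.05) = -1.32*a^5 + 8.5116*a^4 - 0.1162*a^3 + 8.5124*a^2 - 1.9278*a - 0.052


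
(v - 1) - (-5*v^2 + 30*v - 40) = 5*v^2 - 29*v + 39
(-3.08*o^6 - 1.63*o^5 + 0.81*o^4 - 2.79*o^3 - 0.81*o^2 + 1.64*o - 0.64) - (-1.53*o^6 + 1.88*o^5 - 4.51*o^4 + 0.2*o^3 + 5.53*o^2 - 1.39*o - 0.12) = -1.55*o^6 - 3.51*o^5 + 5.32*o^4 - 2.99*o^3 - 6.34*o^2 + 3.03*o - 0.52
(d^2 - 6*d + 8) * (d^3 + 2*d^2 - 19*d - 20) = d^5 - 4*d^4 - 23*d^3 + 110*d^2 - 32*d - 160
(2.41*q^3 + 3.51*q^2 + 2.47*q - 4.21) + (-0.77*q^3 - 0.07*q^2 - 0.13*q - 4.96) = 1.64*q^3 + 3.44*q^2 + 2.34*q - 9.17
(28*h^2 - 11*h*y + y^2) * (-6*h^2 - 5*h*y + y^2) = -168*h^4 - 74*h^3*y + 77*h^2*y^2 - 16*h*y^3 + y^4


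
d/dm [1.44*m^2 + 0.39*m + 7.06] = 2.88*m + 0.39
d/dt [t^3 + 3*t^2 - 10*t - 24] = 3*t^2 + 6*t - 10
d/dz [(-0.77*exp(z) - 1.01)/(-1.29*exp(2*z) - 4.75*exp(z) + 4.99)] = (-(0.77*exp(z) + 1.01)*(2.58*exp(z) + 4.75) + 0.9933*exp(2*z) + 3.6575*exp(z) - 3.8423)*exp(z)/(1.29*exp(2*z) + 4.75*exp(z) - 4.99)^2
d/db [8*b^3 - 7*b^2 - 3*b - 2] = 24*b^2 - 14*b - 3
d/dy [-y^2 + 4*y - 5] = 4 - 2*y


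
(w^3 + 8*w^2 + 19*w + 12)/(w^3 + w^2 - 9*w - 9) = (w + 4)/(w - 3)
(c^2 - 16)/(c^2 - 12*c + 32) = (c + 4)/(c - 8)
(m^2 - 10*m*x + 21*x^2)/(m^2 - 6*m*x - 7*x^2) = (m - 3*x)/(m + x)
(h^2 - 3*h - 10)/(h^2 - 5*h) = (h + 2)/h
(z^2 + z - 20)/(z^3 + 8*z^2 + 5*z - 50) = (z - 4)/(z^2 + 3*z - 10)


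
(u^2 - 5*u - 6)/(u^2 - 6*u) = (u + 1)/u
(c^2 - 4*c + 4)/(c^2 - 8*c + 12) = (c - 2)/(c - 6)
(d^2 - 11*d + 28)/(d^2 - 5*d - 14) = (d - 4)/(d + 2)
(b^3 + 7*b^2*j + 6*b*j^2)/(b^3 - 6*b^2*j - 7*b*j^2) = (b + 6*j)/(b - 7*j)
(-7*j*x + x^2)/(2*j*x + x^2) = (-7*j + x)/(2*j + x)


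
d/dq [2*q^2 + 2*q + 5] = 4*q + 2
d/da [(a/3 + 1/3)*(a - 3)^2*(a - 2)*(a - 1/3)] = 5*a^4/3 - 88*a^3/9 + 46*a^2/3 - 8*a/9 - 19/3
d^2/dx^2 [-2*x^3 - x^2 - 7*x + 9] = -12*x - 2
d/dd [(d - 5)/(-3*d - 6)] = -7/(3*(d + 2)^2)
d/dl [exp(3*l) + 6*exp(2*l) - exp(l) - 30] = (3*exp(2*l) + 12*exp(l) - 1)*exp(l)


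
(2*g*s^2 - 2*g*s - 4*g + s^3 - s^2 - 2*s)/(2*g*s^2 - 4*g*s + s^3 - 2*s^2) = (s + 1)/s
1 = 1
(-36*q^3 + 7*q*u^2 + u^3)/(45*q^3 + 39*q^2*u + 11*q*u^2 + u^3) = (-12*q^2 + 4*q*u + u^2)/(15*q^2 + 8*q*u + u^2)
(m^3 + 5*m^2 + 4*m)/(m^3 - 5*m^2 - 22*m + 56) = m*(m + 1)/(m^2 - 9*m + 14)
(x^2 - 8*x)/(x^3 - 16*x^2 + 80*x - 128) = x/(x^2 - 8*x + 16)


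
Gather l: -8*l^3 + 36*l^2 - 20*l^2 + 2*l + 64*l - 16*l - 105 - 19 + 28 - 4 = -8*l^3 + 16*l^2 + 50*l - 100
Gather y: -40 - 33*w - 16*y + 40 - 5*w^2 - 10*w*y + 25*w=-5*w^2 - 8*w + y*(-10*w - 16)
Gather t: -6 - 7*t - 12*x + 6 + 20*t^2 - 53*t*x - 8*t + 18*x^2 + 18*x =20*t^2 + t*(-53*x - 15) + 18*x^2 + 6*x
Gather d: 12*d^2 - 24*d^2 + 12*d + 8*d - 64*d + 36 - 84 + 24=-12*d^2 - 44*d - 24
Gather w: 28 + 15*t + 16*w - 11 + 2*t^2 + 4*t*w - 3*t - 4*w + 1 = 2*t^2 + 12*t + w*(4*t + 12) + 18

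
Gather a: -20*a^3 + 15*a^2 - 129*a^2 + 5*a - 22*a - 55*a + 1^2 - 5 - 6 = -20*a^3 - 114*a^2 - 72*a - 10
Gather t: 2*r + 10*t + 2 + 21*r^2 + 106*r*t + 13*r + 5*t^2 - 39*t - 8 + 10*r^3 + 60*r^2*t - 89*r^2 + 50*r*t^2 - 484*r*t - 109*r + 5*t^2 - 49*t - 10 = 10*r^3 - 68*r^2 - 94*r + t^2*(50*r + 10) + t*(60*r^2 - 378*r - 78) - 16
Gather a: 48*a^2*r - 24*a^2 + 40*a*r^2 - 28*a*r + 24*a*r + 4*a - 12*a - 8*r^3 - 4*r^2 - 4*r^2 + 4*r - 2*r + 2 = a^2*(48*r - 24) + a*(40*r^2 - 4*r - 8) - 8*r^3 - 8*r^2 + 2*r + 2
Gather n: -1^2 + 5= 4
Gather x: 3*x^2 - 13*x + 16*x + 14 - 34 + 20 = 3*x^2 + 3*x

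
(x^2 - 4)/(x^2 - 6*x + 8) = (x + 2)/(x - 4)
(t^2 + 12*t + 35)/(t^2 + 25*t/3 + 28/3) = 3*(t + 5)/(3*t + 4)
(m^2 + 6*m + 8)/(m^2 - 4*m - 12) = (m + 4)/(m - 6)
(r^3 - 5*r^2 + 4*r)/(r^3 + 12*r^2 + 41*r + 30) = r*(r^2 - 5*r + 4)/(r^3 + 12*r^2 + 41*r + 30)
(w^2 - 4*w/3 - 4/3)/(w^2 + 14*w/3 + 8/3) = (w - 2)/(w + 4)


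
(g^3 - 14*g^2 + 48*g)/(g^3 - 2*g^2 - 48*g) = (g - 6)/(g + 6)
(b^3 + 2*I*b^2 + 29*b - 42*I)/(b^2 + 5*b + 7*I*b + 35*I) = (b^2 - 5*I*b - 6)/(b + 5)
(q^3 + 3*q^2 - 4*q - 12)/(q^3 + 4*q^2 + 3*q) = (q^2 - 4)/(q*(q + 1))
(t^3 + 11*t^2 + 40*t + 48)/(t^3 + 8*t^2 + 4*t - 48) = (t^2 + 7*t + 12)/(t^2 + 4*t - 12)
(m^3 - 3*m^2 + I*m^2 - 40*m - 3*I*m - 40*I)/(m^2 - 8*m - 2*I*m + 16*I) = (m^2 + m*(5 + I) + 5*I)/(m - 2*I)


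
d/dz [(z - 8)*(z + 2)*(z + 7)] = 3*z^2 + 2*z - 58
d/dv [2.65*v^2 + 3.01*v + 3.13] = 5.3*v + 3.01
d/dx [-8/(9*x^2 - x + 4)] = 8*(18*x - 1)/(9*x^2 - x + 4)^2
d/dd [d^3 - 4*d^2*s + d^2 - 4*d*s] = 3*d^2 - 8*d*s + 2*d - 4*s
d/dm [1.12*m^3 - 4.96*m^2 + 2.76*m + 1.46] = 3.36*m^2 - 9.92*m + 2.76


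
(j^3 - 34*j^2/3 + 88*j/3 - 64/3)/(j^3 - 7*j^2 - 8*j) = (3*j^2 - 10*j + 8)/(3*j*(j + 1))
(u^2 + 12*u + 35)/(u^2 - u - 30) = (u + 7)/(u - 6)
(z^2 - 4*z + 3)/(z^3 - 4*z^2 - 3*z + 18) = (z - 1)/(z^2 - z - 6)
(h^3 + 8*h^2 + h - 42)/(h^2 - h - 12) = (h^2 + 5*h - 14)/(h - 4)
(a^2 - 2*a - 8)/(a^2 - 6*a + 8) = (a + 2)/(a - 2)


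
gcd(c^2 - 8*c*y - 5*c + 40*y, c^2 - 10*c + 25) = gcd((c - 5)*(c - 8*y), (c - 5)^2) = c - 5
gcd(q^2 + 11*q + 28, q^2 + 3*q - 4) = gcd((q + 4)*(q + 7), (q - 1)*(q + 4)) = q + 4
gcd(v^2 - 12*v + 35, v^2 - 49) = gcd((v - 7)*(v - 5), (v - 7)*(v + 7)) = v - 7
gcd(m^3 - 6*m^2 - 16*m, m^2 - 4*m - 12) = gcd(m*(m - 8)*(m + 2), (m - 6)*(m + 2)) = m + 2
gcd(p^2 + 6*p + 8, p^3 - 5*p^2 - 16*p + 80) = p + 4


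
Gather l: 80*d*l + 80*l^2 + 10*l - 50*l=80*l^2 + l*(80*d - 40)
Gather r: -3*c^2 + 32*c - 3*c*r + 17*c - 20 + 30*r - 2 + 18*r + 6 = -3*c^2 + 49*c + r*(48 - 3*c) - 16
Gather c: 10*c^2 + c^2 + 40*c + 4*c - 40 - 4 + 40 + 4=11*c^2 + 44*c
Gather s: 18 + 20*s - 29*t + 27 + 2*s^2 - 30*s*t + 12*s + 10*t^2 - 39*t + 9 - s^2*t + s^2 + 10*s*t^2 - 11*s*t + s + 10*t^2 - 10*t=s^2*(3 - t) + s*(10*t^2 - 41*t + 33) + 20*t^2 - 78*t + 54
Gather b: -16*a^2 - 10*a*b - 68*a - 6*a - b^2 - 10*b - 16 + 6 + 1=-16*a^2 - 74*a - b^2 + b*(-10*a - 10) - 9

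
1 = 1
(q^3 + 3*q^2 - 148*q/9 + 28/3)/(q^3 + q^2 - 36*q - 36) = (q^2 - 3*q + 14/9)/(q^2 - 5*q - 6)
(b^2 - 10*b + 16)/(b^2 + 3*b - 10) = (b - 8)/(b + 5)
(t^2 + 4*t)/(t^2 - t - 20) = t/(t - 5)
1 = 1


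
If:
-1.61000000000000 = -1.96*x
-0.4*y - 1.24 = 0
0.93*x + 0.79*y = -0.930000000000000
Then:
No Solution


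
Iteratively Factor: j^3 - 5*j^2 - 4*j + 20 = (j - 2)*(j^2 - 3*j - 10) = (j - 2)*(j + 2)*(j - 5)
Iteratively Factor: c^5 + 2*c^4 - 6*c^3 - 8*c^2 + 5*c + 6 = (c + 3)*(c^4 - c^3 - 3*c^2 + c + 2) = (c + 1)*(c + 3)*(c^3 - 2*c^2 - c + 2) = (c + 1)^2*(c + 3)*(c^2 - 3*c + 2) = (c - 1)*(c + 1)^2*(c + 3)*(c - 2)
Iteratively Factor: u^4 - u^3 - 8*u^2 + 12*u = (u + 3)*(u^3 - 4*u^2 + 4*u) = (u - 2)*(u + 3)*(u^2 - 2*u) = u*(u - 2)*(u + 3)*(u - 2)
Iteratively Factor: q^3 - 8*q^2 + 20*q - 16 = (q - 4)*(q^2 - 4*q + 4) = (q - 4)*(q - 2)*(q - 2)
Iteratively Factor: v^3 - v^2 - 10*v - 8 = (v - 4)*(v^2 + 3*v + 2) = (v - 4)*(v + 2)*(v + 1)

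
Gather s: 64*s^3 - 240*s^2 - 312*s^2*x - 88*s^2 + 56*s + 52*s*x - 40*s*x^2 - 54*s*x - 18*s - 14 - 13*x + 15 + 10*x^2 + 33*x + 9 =64*s^3 + s^2*(-312*x - 328) + s*(-40*x^2 - 2*x + 38) + 10*x^2 + 20*x + 10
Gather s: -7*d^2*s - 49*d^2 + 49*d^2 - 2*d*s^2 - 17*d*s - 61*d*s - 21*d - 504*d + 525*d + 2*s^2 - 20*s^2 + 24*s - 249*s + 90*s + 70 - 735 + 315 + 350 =s^2*(-2*d - 18) + s*(-7*d^2 - 78*d - 135)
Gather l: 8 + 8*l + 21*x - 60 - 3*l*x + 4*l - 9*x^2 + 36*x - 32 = l*(12 - 3*x) - 9*x^2 + 57*x - 84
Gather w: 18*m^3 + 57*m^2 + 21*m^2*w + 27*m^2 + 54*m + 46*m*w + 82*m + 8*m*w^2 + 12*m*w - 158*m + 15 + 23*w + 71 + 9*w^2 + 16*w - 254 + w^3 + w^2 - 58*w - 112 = 18*m^3 + 84*m^2 - 22*m + w^3 + w^2*(8*m + 10) + w*(21*m^2 + 58*m - 19) - 280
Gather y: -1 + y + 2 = y + 1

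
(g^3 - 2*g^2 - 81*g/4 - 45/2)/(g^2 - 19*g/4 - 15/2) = (4*g^2 + 16*g + 15)/(4*g + 5)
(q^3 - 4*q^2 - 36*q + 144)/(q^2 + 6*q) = q - 10 + 24/q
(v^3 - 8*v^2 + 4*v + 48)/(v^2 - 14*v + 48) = (v^2 - 2*v - 8)/(v - 8)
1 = 1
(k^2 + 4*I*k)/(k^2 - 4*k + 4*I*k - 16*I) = k/(k - 4)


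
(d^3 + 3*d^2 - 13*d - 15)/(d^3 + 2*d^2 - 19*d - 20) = (d - 3)/(d - 4)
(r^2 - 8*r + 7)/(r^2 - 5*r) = (r^2 - 8*r + 7)/(r*(r - 5))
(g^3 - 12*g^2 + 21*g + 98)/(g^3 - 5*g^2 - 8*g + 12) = (g^2 - 14*g + 49)/(g^2 - 7*g + 6)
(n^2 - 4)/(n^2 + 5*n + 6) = (n - 2)/(n + 3)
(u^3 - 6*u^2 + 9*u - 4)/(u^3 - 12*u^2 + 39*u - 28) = (u - 1)/(u - 7)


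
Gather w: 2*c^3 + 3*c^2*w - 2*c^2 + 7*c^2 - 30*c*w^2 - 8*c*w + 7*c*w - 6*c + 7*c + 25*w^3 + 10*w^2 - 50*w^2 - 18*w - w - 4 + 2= 2*c^3 + 5*c^2 + c + 25*w^3 + w^2*(-30*c - 40) + w*(3*c^2 - c - 19) - 2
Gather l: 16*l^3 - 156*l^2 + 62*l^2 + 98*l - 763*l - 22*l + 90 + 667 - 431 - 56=16*l^3 - 94*l^2 - 687*l + 270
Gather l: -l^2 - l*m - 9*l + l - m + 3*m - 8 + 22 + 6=-l^2 + l*(-m - 8) + 2*m + 20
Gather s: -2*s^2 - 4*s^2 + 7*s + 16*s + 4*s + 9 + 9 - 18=-6*s^2 + 27*s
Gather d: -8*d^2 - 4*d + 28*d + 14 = -8*d^2 + 24*d + 14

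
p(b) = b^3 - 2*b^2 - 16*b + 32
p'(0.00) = -16.00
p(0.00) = 32.00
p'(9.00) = 191.00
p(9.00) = 455.00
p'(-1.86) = 1.82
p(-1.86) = 48.41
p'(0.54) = -17.29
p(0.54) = 22.93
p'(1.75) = -13.81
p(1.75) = 3.23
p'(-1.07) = -8.29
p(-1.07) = 45.61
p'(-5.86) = 110.46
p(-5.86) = -144.15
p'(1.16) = -16.60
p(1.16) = 12.31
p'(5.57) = 54.79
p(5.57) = 53.64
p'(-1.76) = 0.33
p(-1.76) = 48.51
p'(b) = 3*b^2 - 4*b - 16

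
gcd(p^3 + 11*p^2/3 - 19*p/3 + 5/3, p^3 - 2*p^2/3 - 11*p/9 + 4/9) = p - 1/3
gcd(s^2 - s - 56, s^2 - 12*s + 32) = s - 8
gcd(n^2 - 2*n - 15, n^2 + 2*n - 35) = n - 5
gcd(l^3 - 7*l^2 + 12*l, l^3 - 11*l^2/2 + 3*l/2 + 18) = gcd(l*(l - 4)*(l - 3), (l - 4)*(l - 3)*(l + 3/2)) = l^2 - 7*l + 12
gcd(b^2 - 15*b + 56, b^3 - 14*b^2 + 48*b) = b - 8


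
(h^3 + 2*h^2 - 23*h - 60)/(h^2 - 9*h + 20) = (h^2 + 7*h + 12)/(h - 4)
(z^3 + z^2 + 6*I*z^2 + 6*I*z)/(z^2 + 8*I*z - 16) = z*(z^2 + z + 6*I*z + 6*I)/(z^2 + 8*I*z - 16)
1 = 1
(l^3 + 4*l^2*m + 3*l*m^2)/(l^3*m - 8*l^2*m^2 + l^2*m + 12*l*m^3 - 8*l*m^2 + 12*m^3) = l*(l^2 + 4*l*m + 3*m^2)/(m*(l^3 - 8*l^2*m + l^2 + 12*l*m^2 - 8*l*m + 12*m^2))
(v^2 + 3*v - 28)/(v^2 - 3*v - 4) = (v + 7)/(v + 1)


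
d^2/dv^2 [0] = 0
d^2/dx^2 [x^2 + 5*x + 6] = 2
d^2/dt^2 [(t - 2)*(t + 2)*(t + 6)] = 6*t + 12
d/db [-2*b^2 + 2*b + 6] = 2 - 4*b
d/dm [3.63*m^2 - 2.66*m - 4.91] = 7.26*m - 2.66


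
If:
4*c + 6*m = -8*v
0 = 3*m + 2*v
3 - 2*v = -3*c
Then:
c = -3/5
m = -2/5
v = 3/5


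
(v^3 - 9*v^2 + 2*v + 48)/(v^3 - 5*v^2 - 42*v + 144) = (v + 2)/(v + 6)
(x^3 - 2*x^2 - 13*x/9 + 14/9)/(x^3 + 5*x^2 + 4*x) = (x^2 - 3*x + 14/9)/(x*(x + 4))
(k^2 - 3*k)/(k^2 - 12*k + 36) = k*(k - 3)/(k^2 - 12*k + 36)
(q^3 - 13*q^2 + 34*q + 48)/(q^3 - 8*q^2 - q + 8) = (q - 6)/(q - 1)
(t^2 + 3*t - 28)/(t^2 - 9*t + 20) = (t + 7)/(t - 5)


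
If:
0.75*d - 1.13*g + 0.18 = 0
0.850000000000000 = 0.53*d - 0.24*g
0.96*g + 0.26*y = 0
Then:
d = 2.40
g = 1.75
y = -6.46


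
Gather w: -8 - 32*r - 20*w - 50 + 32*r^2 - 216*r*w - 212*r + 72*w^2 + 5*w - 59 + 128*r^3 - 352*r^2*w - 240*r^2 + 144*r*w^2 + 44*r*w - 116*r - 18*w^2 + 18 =128*r^3 - 208*r^2 - 360*r + w^2*(144*r + 54) + w*(-352*r^2 - 172*r - 15) - 99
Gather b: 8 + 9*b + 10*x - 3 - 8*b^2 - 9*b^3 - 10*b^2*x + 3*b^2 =-9*b^3 + b^2*(-10*x - 5) + 9*b + 10*x + 5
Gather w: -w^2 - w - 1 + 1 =-w^2 - w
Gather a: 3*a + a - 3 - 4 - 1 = 4*a - 8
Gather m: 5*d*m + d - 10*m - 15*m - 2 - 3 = d + m*(5*d - 25) - 5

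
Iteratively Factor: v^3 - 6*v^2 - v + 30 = (v - 5)*(v^2 - v - 6) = (v - 5)*(v + 2)*(v - 3)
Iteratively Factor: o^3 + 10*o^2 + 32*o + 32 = (o + 4)*(o^2 + 6*o + 8) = (o + 2)*(o + 4)*(o + 4)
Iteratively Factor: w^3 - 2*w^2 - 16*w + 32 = (w - 4)*(w^2 + 2*w - 8) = (w - 4)*(w - 2)*(w + 4)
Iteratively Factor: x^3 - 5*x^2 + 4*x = (x - 1)*(x^2 - 4*x) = (x - 4)*(x - 1)*(x)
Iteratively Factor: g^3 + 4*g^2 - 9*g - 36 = (g + 4)*(g^2 - 9) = (g + 3)*(g + 4)*(g - 3)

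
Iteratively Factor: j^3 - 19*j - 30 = (j + 2)*(j^2 - 2*j - 15) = (j + 2)*(j + 3)*(j - 5)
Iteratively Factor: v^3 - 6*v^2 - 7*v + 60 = (v + 3)*(v^2 - 9*v + 20) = (v - 4)*(v + 3)*(v - 5)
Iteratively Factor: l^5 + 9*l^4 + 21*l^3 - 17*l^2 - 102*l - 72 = (l + 3)*(l^4 + 6*l^3 + 3*l^2 - 26*l - 24) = (l - 2)*(l + 3)*(l^3 + 8*l^2 + 19*l + 12) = (l - 2)*(l + 3)*(l + 4)*(l^2 + 4*l + 3) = (l - 2)*(l + 1)*(l + 3)*(l + 4)*(l + 3)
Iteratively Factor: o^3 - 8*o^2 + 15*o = (o)*(o^2 - 8*o + 15) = o*(o - 5)*(o - 3)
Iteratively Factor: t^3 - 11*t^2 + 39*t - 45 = (t - 3)*(t^2 - 8*t + 15) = (t - 3)^2*(t - 5)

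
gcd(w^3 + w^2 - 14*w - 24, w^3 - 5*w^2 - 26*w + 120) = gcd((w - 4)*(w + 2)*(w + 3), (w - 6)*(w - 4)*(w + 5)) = w - 4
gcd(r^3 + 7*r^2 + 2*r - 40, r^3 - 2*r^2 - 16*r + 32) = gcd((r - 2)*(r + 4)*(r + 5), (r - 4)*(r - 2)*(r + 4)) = r^2 + 2*r - 8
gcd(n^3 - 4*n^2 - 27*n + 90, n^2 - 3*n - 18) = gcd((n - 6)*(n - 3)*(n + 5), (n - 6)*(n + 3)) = n - 6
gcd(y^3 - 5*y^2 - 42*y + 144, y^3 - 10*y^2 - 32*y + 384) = y^2 - 2*y - 48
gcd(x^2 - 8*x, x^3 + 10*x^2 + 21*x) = x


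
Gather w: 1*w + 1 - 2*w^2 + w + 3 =-2*w^2 + 2*w + 4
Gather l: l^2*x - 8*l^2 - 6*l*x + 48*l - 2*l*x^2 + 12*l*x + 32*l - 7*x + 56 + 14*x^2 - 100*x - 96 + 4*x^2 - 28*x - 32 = l^2*(x - 8) + l*(-2*x^2 + 6*x + 80) + 18*x^2 - 135*x - 72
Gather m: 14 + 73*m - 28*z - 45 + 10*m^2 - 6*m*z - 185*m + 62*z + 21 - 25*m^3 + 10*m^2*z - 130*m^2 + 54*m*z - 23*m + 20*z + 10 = -25*m^3 + m^2*(10*z - 120) + m*(48*z - 135) + 54*z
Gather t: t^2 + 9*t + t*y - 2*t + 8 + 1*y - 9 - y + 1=t^2 + t*(y + 7)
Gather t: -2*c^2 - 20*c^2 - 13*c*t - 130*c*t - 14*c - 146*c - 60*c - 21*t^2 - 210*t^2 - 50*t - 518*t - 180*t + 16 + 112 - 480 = -22*c^2 - 220*c - 231*t^2 + t*(-143*c - 748) - 352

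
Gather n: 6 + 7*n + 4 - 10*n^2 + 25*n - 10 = -10*n^2 + 32*n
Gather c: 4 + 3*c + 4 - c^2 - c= -c^2 + 2*c + 8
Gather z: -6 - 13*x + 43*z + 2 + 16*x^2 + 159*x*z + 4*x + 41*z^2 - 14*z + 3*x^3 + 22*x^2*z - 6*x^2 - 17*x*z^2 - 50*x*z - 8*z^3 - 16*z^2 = 3*x^3 + 10*x^2 - 9*x - 8*z^3 + z^2*(25 - 17*x) + z*(22*x^2 + 109*x + 29) - 4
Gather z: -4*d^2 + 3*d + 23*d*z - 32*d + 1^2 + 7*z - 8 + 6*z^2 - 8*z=-4*d^2 - 29*d + 6*z^2 + z*(23*d - 1) - 7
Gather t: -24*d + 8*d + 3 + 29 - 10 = 22 - 16*d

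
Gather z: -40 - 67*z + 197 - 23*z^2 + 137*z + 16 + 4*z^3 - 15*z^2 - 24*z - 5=4*z^3 - 38*z^2 + 46*z + 168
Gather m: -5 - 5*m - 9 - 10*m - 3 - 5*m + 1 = -20*m - 16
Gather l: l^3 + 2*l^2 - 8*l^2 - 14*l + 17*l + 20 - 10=l^3 - 6*l^2 + 3*l + 10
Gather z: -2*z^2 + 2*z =-2*z^2 + 2*z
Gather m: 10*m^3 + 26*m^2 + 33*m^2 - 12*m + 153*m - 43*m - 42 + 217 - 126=10*m^3 + 59*m^2 + 98*m + 49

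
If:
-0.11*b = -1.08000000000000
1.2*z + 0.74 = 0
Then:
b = 9.82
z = -0.62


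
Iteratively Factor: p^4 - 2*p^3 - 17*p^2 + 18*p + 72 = (p + 2)*(p^3 - 4*p^2 - 9*p + 36) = (p - 4)*(p + 2)*(p^2 - 9) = (p - 4)*(p - 3)*(p + 2)*(p + 3)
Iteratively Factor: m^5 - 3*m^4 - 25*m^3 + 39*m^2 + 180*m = (m - 4)*(m^4 + m^3 - 21*m^2 - 45*m) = (m - 5)*(m - 4)*(m^3 + 6*m^2 + 9*m) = (m - 5)*(m - 4)*(m + 3)*(m^2 + 3*m) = (m - 5)*(m - 4)*(m + 3)^2*(m)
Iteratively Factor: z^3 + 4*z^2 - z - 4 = (z + 4)*(z^2 - 1) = (z + 1)*(z + 4)*(z - 1)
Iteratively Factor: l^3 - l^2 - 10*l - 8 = (l + 2)*(l^2 - 3*l - 4) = (l - 4)*(l + 2)*(l + 1)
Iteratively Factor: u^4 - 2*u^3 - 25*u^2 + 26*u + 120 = (u + 2)*(u^3 - 4*u^2 - 17*u + 60) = (u - 5)*(u + 2)*(u^2 + u - 12) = (u - 5)*(u - 3)*(u + 2)*(u + 4)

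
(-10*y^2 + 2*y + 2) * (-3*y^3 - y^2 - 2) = 30*y^5 + 4*y^4 - 8*y^3 + 18*y^2 - 4*y - 4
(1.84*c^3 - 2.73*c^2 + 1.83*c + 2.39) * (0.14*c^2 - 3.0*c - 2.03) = 0.2576*c^5 - 5.9022*c^4 + 4.711*c^3 + 0.386499999999999*c^2 - 10.8849*c - 4.8517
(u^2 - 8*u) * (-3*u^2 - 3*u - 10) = -3*u^4 + 21*u^3 + 14*u^2 + 80*u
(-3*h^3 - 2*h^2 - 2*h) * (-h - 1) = 3*h^4 + 5*h^3 + 4*h^2 + 2*h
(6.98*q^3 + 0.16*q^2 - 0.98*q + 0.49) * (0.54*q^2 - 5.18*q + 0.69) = 3.7692*q^5 - 36.07*q^4 + 3.4582*q^3 + 5.4514*q^2 - 3.2144*q + 0.3381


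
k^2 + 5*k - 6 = (k - 1)*(k + 6)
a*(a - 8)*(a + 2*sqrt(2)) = a^3 - 8*a^2 + 2*sqrt(2)*a^2 - 16*sqrt(2)*a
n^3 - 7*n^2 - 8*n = n*(n - 8)*(n + 1)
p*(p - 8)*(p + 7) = p^3 - p^2 - 56*p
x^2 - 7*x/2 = x*(x - 7/2)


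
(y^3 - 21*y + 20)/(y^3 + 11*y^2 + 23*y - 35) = (y - 4)/(y + 7)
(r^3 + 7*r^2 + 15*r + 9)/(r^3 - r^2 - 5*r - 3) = (r^2 + 6*r + 9)/(r^2 - 2*r - 3)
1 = 1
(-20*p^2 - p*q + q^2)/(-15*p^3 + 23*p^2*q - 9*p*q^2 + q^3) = (4*p + q)/(3*p^2 - 4*p*q + q^2)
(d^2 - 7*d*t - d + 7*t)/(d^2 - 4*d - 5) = (-d^2 + 7*d*t + d - 7*t)/(-d^2 + 4*d + 5)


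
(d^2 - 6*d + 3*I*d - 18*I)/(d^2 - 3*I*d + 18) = (d - 6)/(d - 6*I)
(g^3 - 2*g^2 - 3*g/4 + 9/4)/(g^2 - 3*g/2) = g - 1/2 - 3/(2*g)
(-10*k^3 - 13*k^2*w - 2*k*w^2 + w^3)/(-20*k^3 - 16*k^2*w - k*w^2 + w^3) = (k + w)/(2*k + w)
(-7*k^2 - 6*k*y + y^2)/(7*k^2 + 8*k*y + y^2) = (-7*k + y)/(7*k + y)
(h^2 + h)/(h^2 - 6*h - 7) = h/(h - 7)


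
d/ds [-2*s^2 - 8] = -4*s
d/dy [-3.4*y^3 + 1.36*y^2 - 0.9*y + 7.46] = -10.2*y^2 + 2.72*y - 0.9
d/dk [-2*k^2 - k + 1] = -4*k - 1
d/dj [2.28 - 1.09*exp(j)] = -1.09*exp(j)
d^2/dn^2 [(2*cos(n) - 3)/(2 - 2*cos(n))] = (sin(n)^2 - cos(n) + 1)/(2*(cos(n) - 1)^3)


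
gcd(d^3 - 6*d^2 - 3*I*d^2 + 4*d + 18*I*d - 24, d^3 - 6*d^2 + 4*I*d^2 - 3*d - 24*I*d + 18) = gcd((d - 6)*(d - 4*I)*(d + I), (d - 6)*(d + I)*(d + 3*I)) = d^2 + d*(-6 + I) - 6*I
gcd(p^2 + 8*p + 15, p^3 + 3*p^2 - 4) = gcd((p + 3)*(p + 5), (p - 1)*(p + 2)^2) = 1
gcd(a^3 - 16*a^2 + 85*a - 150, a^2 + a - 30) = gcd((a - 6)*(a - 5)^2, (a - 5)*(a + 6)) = a - 5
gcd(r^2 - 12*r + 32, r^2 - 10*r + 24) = r - 4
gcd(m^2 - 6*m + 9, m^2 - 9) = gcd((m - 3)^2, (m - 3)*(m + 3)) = m - 3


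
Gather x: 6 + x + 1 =x + 7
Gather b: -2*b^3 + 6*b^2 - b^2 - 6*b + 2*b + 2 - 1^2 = -2*b^3 + 5*b^2 - 4*b + 1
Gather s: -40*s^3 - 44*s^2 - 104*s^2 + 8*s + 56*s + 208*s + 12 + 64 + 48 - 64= -40*s^3 - 148*s^2 + 272*s + 60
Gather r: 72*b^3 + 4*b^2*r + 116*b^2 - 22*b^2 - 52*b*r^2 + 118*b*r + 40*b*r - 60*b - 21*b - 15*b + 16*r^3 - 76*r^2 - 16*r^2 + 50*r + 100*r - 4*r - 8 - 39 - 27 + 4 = 72*b^3 + 94*b^2 - 96*b + 16*r^3 + r^2*(-52*b - 92) + r*(4*b^2 + 158*b + 146) - 70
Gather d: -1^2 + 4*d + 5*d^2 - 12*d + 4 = 5*d^2 - 8*d + 3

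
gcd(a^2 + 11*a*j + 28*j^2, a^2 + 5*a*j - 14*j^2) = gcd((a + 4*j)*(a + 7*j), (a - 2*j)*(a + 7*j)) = a + 7*j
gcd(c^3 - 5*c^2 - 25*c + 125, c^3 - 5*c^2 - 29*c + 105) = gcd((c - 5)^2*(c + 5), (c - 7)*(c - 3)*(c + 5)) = c + 5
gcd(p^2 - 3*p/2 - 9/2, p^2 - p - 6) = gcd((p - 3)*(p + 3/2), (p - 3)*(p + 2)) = p - 3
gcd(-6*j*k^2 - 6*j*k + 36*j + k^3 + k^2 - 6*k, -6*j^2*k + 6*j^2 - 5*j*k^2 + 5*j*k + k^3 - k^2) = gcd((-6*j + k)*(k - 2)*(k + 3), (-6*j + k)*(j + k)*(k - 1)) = 6*j - k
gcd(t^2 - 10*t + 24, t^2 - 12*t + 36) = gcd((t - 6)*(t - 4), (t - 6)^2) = t - 6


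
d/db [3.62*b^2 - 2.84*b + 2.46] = 7.24*b - 2.84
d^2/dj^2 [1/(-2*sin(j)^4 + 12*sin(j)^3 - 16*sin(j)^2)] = (8*sin(j)^2 - 69*sin(j) + 200 - 174/sin(j) - 160/sin(j)^2 + 384/sin(j)^3 - 192/sin(j)^4)/((sin(j) - 4)^3*(sin(j) - 2)^3)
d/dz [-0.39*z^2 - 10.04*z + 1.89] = -0.78*z - 10.04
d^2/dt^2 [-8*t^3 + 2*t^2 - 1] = 4 - 48*t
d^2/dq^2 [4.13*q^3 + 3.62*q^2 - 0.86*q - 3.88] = 24.78*q + 7.24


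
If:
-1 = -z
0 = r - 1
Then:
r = 1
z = 1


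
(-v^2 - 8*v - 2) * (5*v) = -5*v^3 - 40*v^2 - 10*v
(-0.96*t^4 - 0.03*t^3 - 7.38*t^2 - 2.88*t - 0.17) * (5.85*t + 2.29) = -5.616*t^5 - 2.3739*t^4 - 43.2417*t^3 - 33.7482*t^2 - 7.5897*t - 0.3893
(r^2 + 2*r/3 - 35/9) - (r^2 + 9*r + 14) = -25*r/3 - 161/9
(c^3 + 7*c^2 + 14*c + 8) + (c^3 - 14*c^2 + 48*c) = 2*c^3 - 7*c^2 + 62*c + 8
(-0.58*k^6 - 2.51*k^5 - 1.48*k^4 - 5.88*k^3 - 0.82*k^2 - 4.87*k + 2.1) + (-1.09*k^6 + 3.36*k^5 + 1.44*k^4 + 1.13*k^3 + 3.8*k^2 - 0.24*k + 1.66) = -1.67*k^6 + 0.85*k^5 - 0.04*k^4 - 4.75*k^3 + 2.98*k^2 - 5.11*k + 3.76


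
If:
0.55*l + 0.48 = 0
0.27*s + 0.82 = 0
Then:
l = -0.87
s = -3.04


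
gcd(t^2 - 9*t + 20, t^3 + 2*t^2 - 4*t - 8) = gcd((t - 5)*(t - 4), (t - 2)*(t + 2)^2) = 1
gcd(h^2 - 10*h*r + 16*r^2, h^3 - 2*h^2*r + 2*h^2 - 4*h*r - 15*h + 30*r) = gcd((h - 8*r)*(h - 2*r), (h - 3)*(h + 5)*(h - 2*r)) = -h + 2*r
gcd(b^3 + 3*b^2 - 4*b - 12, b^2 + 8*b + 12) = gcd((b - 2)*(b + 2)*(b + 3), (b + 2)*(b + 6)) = b + 2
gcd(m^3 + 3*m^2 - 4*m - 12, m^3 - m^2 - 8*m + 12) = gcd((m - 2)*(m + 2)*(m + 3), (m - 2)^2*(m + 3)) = m^2 + m - 6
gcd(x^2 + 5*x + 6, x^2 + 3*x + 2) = x + 2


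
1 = 1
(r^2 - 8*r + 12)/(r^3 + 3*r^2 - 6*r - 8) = (r - 6)/(r^2 + 5*r + 4)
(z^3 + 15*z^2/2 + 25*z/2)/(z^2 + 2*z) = (2*z^2 + 15*z + 25)/(2*(z + 2))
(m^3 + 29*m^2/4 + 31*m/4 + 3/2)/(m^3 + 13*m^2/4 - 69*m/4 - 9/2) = (m + 1)/(m - 3)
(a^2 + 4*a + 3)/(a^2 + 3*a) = (a + 1)/a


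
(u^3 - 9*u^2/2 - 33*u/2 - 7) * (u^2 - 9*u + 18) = u^5 - 27*u^4/2 + 42*u^3 + 121*u^2/2 - 234*u - 126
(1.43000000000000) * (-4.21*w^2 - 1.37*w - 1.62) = -6.0203*w^2 - 1.9591*w - 2.3166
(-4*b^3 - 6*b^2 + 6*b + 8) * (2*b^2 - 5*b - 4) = -8*b^5 + 8*b^4 + 58*b^3 + 10*b^2 - 64*b - 32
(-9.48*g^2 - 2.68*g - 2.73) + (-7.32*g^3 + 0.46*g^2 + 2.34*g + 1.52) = -7.32*g^3 - 9.02*g^2 - 0.34*g - 1.21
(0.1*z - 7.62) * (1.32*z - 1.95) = 0.132*z^2 - 10.2534*z + 14.859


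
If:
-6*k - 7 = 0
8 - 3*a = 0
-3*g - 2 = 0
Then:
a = 8/3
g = -2/3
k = -7/6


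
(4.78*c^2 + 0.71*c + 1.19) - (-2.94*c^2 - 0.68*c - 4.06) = 7.72*c^2 + 1.39*c + 5.25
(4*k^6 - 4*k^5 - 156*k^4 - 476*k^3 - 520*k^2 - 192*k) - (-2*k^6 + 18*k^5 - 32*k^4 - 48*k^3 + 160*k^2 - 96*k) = 6*k^6 - 22*k^5 - 124*k^4 - 428*k^3 - 680*k^2 - 96*k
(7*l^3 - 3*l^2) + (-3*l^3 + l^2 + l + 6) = 4*l^3 - 2*l^2 + l + 6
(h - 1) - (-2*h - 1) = 3*h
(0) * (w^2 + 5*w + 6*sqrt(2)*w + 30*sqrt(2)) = 0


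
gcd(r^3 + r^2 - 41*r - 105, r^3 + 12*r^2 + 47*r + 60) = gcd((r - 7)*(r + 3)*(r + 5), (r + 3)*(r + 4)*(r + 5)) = r^2 + 8*r + 15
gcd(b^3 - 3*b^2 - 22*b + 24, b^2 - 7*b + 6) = b^2 - 7*b + 6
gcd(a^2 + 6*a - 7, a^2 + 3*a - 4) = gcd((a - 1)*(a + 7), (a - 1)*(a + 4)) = a - 1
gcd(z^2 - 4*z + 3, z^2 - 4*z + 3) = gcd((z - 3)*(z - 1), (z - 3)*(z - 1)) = z^2 - 4*z + 3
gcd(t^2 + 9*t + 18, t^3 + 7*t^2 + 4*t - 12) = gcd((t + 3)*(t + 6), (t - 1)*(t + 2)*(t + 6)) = t + 6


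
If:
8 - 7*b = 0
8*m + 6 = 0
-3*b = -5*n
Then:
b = 8/7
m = -3/4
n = 24/35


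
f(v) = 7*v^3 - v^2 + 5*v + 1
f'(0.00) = 5.00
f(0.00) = 1.00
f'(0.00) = 5.00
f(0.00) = 1.00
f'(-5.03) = 546.38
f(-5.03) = -940.30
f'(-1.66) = 66.19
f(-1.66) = -42.08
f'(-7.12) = 1083.82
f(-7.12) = -2611.90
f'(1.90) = 77.01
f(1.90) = 54.90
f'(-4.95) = 529.45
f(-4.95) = -897.26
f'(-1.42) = 50.18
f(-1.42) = -28.16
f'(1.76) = 66.53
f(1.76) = 44.86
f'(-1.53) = 57.22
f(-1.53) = -34.06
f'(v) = 21*v^2 - 2*v + 5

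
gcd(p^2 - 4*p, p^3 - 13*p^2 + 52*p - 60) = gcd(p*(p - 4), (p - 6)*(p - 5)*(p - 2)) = 1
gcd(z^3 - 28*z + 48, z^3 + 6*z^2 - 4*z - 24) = z^2 + 4*z - 12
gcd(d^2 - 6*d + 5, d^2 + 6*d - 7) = d - 1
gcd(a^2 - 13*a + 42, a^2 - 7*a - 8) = 1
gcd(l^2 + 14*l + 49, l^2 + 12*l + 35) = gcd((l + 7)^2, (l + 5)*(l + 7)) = l + 7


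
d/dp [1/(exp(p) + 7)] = -exp(p)/(exp(p) + 7)^2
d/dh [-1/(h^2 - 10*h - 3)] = 2*(h - 5)/(-h^2 + 10*h + 3)^2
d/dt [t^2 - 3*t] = 2*t - 3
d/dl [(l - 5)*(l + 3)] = 2*l - 2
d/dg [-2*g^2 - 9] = -4*g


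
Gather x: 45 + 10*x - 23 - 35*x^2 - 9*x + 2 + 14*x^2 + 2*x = -21*x^2 + 3*x + 24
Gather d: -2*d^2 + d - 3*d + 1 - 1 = -2*d^2 - 2*d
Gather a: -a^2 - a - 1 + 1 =-a^2 - a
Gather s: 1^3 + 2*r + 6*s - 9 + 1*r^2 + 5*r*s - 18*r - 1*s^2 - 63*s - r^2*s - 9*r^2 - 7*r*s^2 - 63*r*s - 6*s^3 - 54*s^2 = -8*r^2 - 16*r - 6*s^3 + s^2*(-7*r - 55) + s*(-r^2 - 58*r - 57) - 8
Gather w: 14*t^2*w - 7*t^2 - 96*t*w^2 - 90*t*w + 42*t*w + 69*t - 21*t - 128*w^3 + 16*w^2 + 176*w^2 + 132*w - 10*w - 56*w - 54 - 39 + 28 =-7*t^2 + 48*t - 128*w^3 + w^2*(192 - 96*t) + w*(14*t^2 - 48*t + 66) - 65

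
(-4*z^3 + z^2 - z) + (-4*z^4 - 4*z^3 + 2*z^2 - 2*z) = -4*z^4 - 8*z^3 + 3*z^2 - 3*z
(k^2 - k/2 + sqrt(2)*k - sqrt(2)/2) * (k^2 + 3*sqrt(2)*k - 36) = k^4 - k^3/2 + 4*sqrt(2)*k^3 - 30*k^2 - 2*sqrt(2)*k^2 - 36*sqrt(2)*k + 15*k + 18*sqrt(2)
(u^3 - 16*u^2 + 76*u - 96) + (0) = u^3 - 16*u^2 + 76*u - 96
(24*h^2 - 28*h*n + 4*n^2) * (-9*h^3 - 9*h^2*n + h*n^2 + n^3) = -216*h^5 + 36*h^4*n + 240*h^3*n^2 - 40*h^2*n^3 - 24*h*n^4 + 4*n^5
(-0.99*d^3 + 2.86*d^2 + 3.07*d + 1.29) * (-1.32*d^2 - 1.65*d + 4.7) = 1.3068*d^5 - 2.1417*d^4 - 13.4244*d^3 + 6.6737*d^2 + 12.3005*d + 6.063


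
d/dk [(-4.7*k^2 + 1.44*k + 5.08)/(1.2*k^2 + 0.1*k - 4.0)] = (-2.198*k^2 + 25.408*k - 6.268)/(1.44*k^4 + 0.24*k^3 - 9.59*k^2 - 0.8*k + 16.0)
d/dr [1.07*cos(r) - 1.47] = -1.07*sin(r)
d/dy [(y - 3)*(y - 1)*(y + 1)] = 3*y^2 - 6*y - 1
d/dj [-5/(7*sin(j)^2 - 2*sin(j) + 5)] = 10*(7*sin(j) - 1)*cos(j)/(7*sin(j)^2 - 2*sin(j) + 5)^2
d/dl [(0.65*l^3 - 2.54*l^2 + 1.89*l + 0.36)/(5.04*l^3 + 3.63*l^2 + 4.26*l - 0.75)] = (15.1611*l^4 - 13.5132*l^3 - 24.5868*l^2 + 1.1964*l - 2.9511)/(25.4016*l^6 + 36.5904*l^5 + 56.1177*l^4 + 23.3676*l^3 + 12.7026*l^2 - 6.39*l + 0.5625)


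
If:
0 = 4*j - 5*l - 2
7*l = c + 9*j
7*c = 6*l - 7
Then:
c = -227/143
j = -51/143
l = -98/143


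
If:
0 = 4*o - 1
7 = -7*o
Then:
No Solution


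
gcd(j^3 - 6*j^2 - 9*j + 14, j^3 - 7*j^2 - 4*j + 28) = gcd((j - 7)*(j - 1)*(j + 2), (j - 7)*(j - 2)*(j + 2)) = j^2 - 5*j - 14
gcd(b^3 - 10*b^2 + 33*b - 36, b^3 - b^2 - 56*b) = 1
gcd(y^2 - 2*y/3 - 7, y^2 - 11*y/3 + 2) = y - 3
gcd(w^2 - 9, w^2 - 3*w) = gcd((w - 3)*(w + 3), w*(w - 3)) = w - 3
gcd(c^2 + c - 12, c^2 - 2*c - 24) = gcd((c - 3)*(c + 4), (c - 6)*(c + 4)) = c + 4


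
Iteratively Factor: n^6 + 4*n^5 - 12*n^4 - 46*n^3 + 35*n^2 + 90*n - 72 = (n - 3)*(n^5 + 7*n^4 + 9*n^3 - 19*n^2 - 22*n + 24) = (n - 3)*(n + 2)*(n^4 + 5*n^3 - n^2 - 17*n + 12) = (n - 3)*(n - 1)*(n + 2)*(n^3 + 6*n^2 + 5*n - 12) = (n - 3)*(n - 1)*(n + 2)*(n + 3)*(n^2 + 3*n - 4) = (n - 3)*(n - 1)*(n + 2)*(n + 3)*(n + 4)*(n - 1)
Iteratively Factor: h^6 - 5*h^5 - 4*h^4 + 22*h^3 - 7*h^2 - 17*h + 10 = (h - 1)*(h^5 - 4*h^4 - 8*h^3 + 14*h^2 + 7*h - 10) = (h - 1)^2*(h^4 - 3*h^3 - 11*h^2 + 3*h + 10) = (h - 5)*(h - 1)^2*(h^3 + 2*h^2 - h - 2) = (h - 5)*(h - 1)^2*(h + 1)*(h^2 + h - 2) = (h - 5)*(h - 1)^3*(h + 1)*(h + 2)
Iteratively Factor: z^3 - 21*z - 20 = (z + 1)*(z^2 - z - 20) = (z + 1)*(z + 4)*(z - 5)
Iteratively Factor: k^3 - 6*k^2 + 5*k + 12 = (k + 1)*(k^2 - 7*k + 12) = (k - 3)*(k + 1)*(k - 4)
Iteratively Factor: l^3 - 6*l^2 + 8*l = (l - 4)*(l^2 - 2*l) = (l - 4)*(l - 2)*(l)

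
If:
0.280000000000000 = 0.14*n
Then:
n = 2.00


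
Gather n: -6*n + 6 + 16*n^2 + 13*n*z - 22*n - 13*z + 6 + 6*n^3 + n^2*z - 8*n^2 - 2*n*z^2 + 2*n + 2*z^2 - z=6*n^3 + n^2*(z + 8) + n*(-2*z^2 + 13*z - 26) + 2*z^2 - 14*z + 12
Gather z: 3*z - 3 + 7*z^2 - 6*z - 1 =7*z^2 - 3*z - 4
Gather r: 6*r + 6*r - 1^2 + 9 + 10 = 12*r + 18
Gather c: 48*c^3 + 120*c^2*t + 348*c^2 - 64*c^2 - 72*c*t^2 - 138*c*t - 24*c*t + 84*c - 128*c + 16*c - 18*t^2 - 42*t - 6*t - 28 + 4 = 48*c^3 + c^2*(120*t + 284) + c*(-72*t^2 - 162*t - 28) - 18*t^2 - 48*t - 24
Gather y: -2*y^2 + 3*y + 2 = -2*y^2 + 3*y + 2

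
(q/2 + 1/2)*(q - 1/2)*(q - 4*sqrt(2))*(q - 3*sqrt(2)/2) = q^4/2 - 11*sqrt(2)*q^3/4 + q^3/4 - 11*sqrt(2)*q^2/8 + 23*q^2/4 + 11*sqrt(2)*q/8 + 3*q - 3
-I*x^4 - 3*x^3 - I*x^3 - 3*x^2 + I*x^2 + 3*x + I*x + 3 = (x + 1)^2*(x - 3*I)*(-I*x + I)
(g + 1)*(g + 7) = g^2 + 8*g + 7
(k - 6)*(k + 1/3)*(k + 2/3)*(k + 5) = k^4 - 277*k^2/9 - 272*k/9 - 20/3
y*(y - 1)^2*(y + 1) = y^4 - y^3 - y^2 + y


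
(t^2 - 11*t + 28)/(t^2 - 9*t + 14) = (t - 4)/(t - 2)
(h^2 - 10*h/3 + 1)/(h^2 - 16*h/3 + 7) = (3*h - 1)/(3*h - 7)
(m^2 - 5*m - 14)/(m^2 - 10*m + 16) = (m^2 - 5*m - 14)/(m^2 - 10*m + 16)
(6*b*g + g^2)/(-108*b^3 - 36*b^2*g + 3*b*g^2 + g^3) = -g/(18*b^2 + 3*b*g - g^2)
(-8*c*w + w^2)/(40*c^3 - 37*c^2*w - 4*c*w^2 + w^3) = w/(-5*c^2 + 4*c*w + w^2)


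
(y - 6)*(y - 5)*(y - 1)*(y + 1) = y^4 - 11*y^3 + 29*y^2 + 11*y - 30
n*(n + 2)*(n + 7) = n^3 + 9*n^2 + 14*n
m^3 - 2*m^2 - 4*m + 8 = (m - 2)^2*(m + 2)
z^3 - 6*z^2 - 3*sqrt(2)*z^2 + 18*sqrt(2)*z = z*(z - 6)*(z - 3*sqrt(2))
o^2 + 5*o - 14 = (o - 2)*(o + 7)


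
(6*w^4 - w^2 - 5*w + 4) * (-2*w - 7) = -12*w^5 - 42*w^4 + 2*w^3 + 17*w^2 + 27*w - 28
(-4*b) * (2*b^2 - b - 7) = -8*b^3 + 4*b^2 + 28*b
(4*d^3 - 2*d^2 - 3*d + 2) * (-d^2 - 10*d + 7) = -4*d^5 - 38*d^4 + 51*d^3 + 14*d^2 - 41*d + 14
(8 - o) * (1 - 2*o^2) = 2*o^3 - 16*o^2 - o + 8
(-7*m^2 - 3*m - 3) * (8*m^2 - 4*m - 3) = -56*m^4 + 4*m^3 + 9*m^2 + 21*m + 9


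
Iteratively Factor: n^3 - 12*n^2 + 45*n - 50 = (n - 2)*(n^2 - 10*n + 25) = (n - 5)*(n - 2)*(n - 5)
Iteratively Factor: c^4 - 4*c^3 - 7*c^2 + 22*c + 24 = (c + 1)*(c^3 - 5*c^2 - 2*c + 24) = (c + 1)*(c + 2)*(c^2 - 7*c + 12) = (c - 4)*(c + 1)*(c + 2)*(c - 3)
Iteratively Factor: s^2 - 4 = (s - 2)*(s + 2)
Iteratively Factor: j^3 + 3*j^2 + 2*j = (j + 1)*(j^2 + 2*j) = (j + 1)*(j + 2)*(j)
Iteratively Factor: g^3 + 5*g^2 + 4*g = (g + 4)*(g^2 + g) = g*(g + 4)*(g + 1)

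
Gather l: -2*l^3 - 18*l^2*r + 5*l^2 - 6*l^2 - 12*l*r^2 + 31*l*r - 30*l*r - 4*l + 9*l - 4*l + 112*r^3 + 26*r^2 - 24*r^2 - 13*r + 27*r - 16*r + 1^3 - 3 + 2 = -2*l^3 + l^2*(-18*r - 1) + l*(-12*r^2 + r + 1) + 112*r^3 + 2*r^2 - 2*r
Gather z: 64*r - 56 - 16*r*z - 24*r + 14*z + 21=40*r + z*(14 - 16*r) - 35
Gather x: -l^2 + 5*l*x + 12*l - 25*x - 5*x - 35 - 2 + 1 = -l^2 + 12*l + x*(5*l - 30) - 36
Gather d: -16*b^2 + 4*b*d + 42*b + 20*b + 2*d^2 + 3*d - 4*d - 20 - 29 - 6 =-16*b^2 + 62*b + 2*d^2 + d*(4*b - 1) - 55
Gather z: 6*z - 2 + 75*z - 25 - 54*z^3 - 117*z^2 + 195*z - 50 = -54*z^3 - 117*z^2 + 276*z - 77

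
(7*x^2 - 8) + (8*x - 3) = 7*x^2 + 8*x - 11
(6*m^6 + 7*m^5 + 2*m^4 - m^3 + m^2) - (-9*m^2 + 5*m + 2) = 6*m^6 + 7*m^5 + 2*m^4 - m^3 + 10*m^2 - 5*m - 2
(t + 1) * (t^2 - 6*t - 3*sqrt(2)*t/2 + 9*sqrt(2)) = t^3 - 5*t^2 - 3*sqrt(2)*t^2/2 - 6*t + 15*sqrt(2)*t/2 + 9*sqrt(2)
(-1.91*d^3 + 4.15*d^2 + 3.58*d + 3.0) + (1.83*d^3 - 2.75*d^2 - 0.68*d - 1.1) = -0.0799999999999998*d^3 + 1.4*d^2 + 2.9*d + 1.9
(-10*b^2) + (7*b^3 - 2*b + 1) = 7*b^3 - 10*b^2 - 2*b + 1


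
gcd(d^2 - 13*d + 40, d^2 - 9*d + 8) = d - 8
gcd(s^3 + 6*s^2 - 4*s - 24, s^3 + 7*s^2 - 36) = s^2 + 4*s - 12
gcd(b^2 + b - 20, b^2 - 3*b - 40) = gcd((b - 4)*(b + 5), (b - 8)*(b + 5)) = b + 5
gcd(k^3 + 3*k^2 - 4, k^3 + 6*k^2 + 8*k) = k + 2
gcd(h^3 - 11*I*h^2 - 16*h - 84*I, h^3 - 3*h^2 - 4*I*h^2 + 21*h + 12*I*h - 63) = h - 7*I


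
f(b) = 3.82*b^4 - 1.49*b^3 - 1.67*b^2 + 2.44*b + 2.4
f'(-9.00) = -11468.69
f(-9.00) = 25994.40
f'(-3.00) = -440.33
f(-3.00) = 329.70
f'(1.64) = 52.34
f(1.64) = 22.97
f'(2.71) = 264.67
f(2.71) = 173.13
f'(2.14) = 124.57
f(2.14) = 65.49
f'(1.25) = 21.12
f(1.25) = 9.26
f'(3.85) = 795.30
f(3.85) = 741.29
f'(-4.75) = -1720.14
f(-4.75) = 2057.45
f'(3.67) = 685.28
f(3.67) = 608.20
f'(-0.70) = -2.65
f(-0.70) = 1.30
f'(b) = 15.28*b^3 - 4.47*b^2 - 3.34*b + 2.44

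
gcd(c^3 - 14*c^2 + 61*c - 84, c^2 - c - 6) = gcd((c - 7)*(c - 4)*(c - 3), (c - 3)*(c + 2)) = c - 3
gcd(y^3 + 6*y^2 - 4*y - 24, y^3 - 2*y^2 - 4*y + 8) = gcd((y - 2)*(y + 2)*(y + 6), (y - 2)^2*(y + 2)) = y^2 - 4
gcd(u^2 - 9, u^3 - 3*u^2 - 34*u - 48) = u + 3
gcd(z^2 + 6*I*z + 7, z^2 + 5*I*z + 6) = z - I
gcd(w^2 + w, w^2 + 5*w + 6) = 1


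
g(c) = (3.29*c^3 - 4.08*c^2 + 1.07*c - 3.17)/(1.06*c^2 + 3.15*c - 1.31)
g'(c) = (-2.12*c - 3.15)*(3.29*c^3 - 4.08*c^2 + 1.07*c - 3.17)/(1.06*c^2 + 3.15*c - 1.31)^2 + (9.87*c^2 - 8.16*c + 1.07)/(1.06*c^2 + 3.15*c - 1.31) = (3.4874*c^4 + 20.727*c^3 - 26.9159*c^2 + 17.41*c + 8.5838)/(1.1236*c^4 + 6.678*c^3 + 7.1453*c^2 - 8.253*c + 1.7161)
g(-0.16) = 1.94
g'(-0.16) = 1.57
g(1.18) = -0.56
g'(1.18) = 2.15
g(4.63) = 6.69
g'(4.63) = 2.45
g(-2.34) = 24.39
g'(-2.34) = -41.15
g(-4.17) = -79.55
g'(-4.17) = -61.69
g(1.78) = 0.57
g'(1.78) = 1.81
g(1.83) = 0.66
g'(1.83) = 1.82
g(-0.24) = 1.85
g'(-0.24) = 0.64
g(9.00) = 18.37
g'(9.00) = 2.82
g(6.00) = 10.17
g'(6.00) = 2.62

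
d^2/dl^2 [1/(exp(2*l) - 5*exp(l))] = ((5 - 4*exp(l))*(exp(l) - 5) + 2*(2*exp(l) - 5)^2)*exp(-l)/(exp(l) - 5)^3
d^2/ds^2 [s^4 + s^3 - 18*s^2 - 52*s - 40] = 12*s^2 + 6*s - 36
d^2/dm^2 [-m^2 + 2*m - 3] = -2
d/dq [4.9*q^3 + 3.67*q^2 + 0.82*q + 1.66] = 14.7*q^2 + 7.34*q + 0.82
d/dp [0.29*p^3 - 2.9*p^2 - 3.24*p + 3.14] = 0.87*p^2 - 5.8*p - 3.24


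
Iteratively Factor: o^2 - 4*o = (o - 4)*(o)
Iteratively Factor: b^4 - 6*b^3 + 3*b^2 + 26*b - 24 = (b - 4)*(b^3 - 2*b^2 - 5*b + 6) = (b - 4)*(b + 2)*(b^2 - 4*b + 3) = (b - 4)*(b - 3)*(b + 2)*(b - 1)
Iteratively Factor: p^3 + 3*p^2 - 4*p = (p + 4)*(p^2 - p) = (p - 1)*(p + 4)*(p)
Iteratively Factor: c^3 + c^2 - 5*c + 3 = (c - 1)*(c^2 + 2*c - 3) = (c - 1)*(c + 3)*(c - 1)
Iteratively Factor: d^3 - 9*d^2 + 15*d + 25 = (d - 5)*(d^2 - 4*d - 5) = (d - 5)^2*(d + 1)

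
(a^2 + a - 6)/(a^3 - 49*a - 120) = (a - 2)/(a^2 - 3*a - 40)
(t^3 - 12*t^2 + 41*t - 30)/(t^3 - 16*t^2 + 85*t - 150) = (t - 1)/(t - 5)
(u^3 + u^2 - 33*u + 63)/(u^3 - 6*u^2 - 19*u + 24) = (u^3 + u^2 - 33*u + 63)/(u^3 - 6*u^2 - 19*u + 24)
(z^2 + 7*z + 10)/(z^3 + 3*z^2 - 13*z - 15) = (z + 2)/(z^2 - 2*z - 3)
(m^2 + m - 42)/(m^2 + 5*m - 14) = (m - 6)/(m - 2)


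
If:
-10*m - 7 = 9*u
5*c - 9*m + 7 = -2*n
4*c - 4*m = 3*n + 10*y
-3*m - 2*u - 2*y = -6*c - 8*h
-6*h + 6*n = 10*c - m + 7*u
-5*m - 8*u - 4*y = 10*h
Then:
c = -14343/16384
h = 16527/32768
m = -1513/16384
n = -28295/16384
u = -5531/8192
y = 6713/32768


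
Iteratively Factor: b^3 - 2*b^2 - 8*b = (b - 4)*(b^2 + 2*b) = (b - 4)*(b + 2)*(b)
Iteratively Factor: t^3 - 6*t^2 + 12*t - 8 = (t - 2)*(t^2 - 4*t + 4) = (t - 2)^2*(t - 2)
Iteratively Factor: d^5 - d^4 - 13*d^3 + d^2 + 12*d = (d)*(d^4 - d^3 - 13*d^2 + d + 12) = d*(d - 1)*(d^3 - 13*d - 12) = d*(d - 1)*(d + 3)*(d^2 - 3*d - 4) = d*(d - 1)*(d + 1)*(d + 3)*(d - 4)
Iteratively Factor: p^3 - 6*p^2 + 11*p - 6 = (p - 1)*(p^2 - 5*p + 6) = (p - 2)*(p - 1)*(p - 3)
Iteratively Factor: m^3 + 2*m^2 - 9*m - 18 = (m - 3)*(m^2 + 5*m + 6) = (m - 3)*(m + 2)*(m + 3)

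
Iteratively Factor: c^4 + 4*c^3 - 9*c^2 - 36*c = (c)*(c^3 + 4*c^2 - 9*c - 36) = c*(c + 4)*(c^2 - 9) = c*(c - 3)*(c + 4)*(c + 3)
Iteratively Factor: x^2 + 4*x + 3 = (x + 3)*(x + 1)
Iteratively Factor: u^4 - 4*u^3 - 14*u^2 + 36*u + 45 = (u - 5)*(u^3 + u^2 - 9*u - 9) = (u - 5)*(u + 1)*(u^2 - 9) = (u - 5)*(u - 3)*(u + 1)*(u + 3)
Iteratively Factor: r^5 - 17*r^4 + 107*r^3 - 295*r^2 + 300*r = (r)*(r^4 - 17*r^3 + 107*r^2 - 295*r + 300) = r*(r - 5)*(r^3 - 12*r^2 + 47*r - 60) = r*(r - 5)*(r - 4)*(r^2 - 8*r + 15) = r*(r - 5)^2*(r - 4)*(r - 3)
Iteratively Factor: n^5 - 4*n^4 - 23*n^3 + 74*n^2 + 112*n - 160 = (n + 2)*(n^4 - 6*n^3 - 11*n^2 + 96*n - 80) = (n - 4)*(n + 2)*(n^3 - 2*n^2 - 19*n + 20) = (n - 4)*(n + 2)*(n + 4)*(n^2 - 6*n + 5) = (n - 4)*(n - 1)*(n + 2)*(n + 4)*(n - 5)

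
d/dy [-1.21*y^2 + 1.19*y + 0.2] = 1.19 - 2.42*y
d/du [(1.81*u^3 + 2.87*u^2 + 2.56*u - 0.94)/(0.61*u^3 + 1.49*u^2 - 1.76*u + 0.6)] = (-4.44089209850063e-16*u^5 + 0.946199999999999*u^4 - 9.4944*u^3 - 3.8874*u^2 + 6.2452*u - 0.1184)/(0.3721*u^6 + 1.8178*u^5 + 0.0729000000000002*u^4 - 4.5128*u^3 + 4.8856*u^2 - 2.112*u + 0.36)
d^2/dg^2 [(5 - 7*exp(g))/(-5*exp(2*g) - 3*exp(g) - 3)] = (175*exp(4*g) - 605*exp(3*g) - 855*exp(2*g) + 192*exp(g) + 108)*exp(g)/(125*exp(6*g) + 225*exp(5*g) + 360*exp(4*g) + 297*exp(3*g) + 216*exp(2*g) + 81*exp(g) + 27)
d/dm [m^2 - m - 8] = 2*m - 1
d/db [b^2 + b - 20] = 2*b + 1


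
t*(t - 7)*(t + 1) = t^3 - 6*t^2 - 7*t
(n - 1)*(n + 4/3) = n^2 + n/3 - 4/3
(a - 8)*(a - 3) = a^2 - 11*a + 24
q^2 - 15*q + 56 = (q - 8)*(q - 7)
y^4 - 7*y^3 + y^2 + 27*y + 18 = (y - 6)*(y - 3)*(y + 1)^2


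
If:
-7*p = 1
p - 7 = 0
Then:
No Solution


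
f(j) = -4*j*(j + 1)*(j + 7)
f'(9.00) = -1576.00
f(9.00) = -5760.00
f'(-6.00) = -76.00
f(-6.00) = -120.00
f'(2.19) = -225.71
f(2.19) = -256.81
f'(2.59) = -274.26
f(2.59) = -356.68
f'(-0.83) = 16.85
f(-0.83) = 3.48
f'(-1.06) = 26.36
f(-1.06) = -1.51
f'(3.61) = -415.43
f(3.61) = -706.29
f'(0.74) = -81.93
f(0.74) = -39.86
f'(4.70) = -593.88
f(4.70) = -1253.77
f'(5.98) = -839.84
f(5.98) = -2167.16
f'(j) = -4*j*(j + 1) - 4*j*(j + 7) - 4*(j + 1)*(j + 7) = -12*j^2 - 64*j - 28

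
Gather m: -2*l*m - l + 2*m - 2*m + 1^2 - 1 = -2*l*m - l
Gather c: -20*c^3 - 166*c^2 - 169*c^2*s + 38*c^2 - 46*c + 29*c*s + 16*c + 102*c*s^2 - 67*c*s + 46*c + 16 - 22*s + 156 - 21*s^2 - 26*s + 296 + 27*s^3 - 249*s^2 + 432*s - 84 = -20*c^3 + c^2*(-169*s - 128) + c*(102*s^2 - 38*s + 16) + 27*s^3 - 270*s^2 + 384*s + 384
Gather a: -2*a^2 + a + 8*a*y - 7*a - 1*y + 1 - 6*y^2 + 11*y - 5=-2*a^2 + a*(8*y - 6) - 6*y^2 + 10*y - 4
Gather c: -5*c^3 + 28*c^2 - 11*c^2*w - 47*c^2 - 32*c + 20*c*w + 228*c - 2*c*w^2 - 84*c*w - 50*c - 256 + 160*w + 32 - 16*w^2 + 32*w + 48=-5*c^3 + c^2*(-11*w - 19) + c*(-2*w^2 - 64*w + 146) - 16*w^2 + 192*w - 176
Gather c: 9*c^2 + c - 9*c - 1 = 9*c^2 - 8*c - 1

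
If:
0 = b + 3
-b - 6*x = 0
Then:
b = -3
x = 1/2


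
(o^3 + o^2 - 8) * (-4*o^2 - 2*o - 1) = -4*o^5 - 6*o^4 - 3*o^3 + 31*o^2 + 16*o + 8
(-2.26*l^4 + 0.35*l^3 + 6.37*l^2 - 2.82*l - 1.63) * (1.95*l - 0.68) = -4.407*l^5 + 2.2193*l^4 + 12.1835*l^3 - 9.8306*l^2 - 1.2609*l + 1.1084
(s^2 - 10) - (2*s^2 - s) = -s^2 + s - 10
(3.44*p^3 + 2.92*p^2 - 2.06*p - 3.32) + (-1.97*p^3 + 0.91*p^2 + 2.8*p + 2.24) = 1.47*p^3 + 3.83*p^2 + 0.74*p - 1.08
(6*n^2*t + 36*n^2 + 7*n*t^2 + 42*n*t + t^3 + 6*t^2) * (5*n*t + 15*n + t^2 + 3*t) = 30*n^3*t^2 + 270*n^3*t + 540*n^3 + 41*n^2*t^3 + 369*n^2*t^2 + 738*n^2*t + 12*n*t^4 + 108*n*t^3 + 216*n*t^2 + t^5 + 9*t^4 + 18*t^3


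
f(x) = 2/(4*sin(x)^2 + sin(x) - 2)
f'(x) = 2*(-8*sin(x)*cos(x) - cos(x))/(4*sin(x)^2 + sin(x) - 2)^2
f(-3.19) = -1.03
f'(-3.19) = 0.73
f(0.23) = -1.28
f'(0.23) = -2.25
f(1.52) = 0.67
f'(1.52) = -0.10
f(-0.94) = -10.05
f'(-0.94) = 162.72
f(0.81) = 2.43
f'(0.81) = -13.84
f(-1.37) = 2.32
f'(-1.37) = 3.68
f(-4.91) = 0.71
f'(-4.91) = -0.43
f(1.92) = 0.81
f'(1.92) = 0.95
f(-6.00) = -1.42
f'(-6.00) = -3.13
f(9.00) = -2.20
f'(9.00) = 9.49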